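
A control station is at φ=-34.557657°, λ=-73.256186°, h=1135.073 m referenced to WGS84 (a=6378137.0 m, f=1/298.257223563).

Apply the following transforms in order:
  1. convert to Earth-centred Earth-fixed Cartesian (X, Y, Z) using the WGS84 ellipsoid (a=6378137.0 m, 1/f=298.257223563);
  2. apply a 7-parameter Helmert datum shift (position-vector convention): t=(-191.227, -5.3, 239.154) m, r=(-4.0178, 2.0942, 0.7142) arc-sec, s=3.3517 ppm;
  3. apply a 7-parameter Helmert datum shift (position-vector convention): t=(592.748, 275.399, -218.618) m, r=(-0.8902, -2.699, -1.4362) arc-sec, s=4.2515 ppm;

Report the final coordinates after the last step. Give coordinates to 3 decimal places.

start: φ=-34.557657°, λ=-73.256186°, h=1135.073 m
→ ECEF (a=6378137.000, f=1/298.257223563): X=1515182.0821, Y=-5036369.1705, Z=-3598205.0856
→ Helmert 7p (PV): X=1514976.8397, Y=-5036456.1936, Z=-3597895.2723
→ Helmert 7p (PV): X=1515588.0392, Y=-5036228.2836, Z=-3598087.6266

X=1515588.039 m, Y=-5036228.284 m, Z=-3598087.627 m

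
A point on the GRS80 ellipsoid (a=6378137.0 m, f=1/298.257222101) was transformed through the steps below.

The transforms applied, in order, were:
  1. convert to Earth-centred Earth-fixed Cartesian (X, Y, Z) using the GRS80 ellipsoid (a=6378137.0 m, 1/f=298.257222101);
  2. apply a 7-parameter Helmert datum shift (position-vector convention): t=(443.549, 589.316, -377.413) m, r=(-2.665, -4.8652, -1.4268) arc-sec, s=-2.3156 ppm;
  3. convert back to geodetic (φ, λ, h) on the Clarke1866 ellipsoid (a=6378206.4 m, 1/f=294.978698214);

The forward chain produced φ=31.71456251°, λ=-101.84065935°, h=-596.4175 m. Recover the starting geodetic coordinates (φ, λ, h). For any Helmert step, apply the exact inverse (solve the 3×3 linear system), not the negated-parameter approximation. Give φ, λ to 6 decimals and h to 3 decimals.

φ=31.711927°, λ=-101.842662°, h=188.488 m

start: φ=31.714563°, λ=-101.840659°, h=-596.418 m
→ ECEF (a=6378206.400, f=1/294.978698214): X=-1114261.3388, Y=-5314823.7911, Z=3333056.3233
→ Helmert⁻¹: X=-1114592.0748, Y=-5315476.1940, Z=3333399.0678
→ geod (Bowring, a=6378137.000): φ=31.71192700°, λ=-101.84266200°, h=188.4880 m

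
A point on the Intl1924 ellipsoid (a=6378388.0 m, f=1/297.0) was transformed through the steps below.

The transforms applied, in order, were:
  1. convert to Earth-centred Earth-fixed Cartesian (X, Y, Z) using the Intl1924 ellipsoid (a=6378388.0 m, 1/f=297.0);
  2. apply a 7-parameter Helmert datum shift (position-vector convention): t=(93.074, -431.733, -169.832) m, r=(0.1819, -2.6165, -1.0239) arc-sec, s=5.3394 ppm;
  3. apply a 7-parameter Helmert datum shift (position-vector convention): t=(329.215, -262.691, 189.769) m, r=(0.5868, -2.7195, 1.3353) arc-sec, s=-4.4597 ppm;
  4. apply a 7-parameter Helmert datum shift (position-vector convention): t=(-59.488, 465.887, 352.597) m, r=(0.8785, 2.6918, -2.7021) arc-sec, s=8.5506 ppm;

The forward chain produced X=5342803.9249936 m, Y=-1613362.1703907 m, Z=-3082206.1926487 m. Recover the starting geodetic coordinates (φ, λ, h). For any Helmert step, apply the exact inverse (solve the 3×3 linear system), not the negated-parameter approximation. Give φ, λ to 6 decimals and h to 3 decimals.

φ=-29.079204°, λ=-16.801224°, h=2027.023 m

start: X=5342803.9250, Y=-1613362.1704, Z=-3082206.1926 m
→ Helmert⁻¹: X=5342879.0959, Y=-1613757.3942, Z=-3082455.8333
→ Helmert⁻¹: X=5342522.6173, Y=-1613545.2550, Z=-3082725.1982
→ Helmert⁻¹: X=5342369.9221, Y=-1613081.1079, Z=-3082605.2535
→ geod (Bowring, a=6378388.000): φ=-29.07920400°, λ=-16.80122400°, h=2027.0230 m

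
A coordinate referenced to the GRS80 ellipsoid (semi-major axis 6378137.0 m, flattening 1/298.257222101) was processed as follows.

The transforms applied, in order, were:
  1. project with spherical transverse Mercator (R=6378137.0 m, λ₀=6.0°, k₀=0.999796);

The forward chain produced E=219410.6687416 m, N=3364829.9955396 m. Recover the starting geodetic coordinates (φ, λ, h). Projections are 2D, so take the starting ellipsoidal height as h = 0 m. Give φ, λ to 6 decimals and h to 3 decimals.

start: E=219410.6687, N=3364829.9955 m
→ tm⁻¹: φ=30.21319600°, λ=8.28099800°

φ=30.213196°, λ=8.280998°, h=0.000 m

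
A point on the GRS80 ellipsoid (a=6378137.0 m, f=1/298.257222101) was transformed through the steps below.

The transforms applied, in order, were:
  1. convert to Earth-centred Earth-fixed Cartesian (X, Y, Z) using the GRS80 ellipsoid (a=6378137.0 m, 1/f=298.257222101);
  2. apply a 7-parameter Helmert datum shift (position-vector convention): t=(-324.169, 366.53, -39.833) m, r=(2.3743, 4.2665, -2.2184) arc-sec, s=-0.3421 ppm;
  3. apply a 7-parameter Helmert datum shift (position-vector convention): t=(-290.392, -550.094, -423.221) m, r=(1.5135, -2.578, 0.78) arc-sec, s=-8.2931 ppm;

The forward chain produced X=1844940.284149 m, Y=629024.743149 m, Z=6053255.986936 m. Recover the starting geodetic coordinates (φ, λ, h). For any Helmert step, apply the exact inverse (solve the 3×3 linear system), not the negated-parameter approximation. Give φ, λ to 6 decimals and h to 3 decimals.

φ=72.258643°, λ=18.829918°, h=1293.114 m

start: X=1844940.2841, Y=629024.7431, Z=6053255.9869 m
→ Helmert⁻¹: X=1845324.0221, Y=629617.5001, Z=6053701.7284
→ Helmert⁻¹: X=1845516.8341, Y=629340.7187, Z=6053774.5618
→ geod (Bowring, a=6378137.000): φ=72.25864300°, λ=18.82991800°, h=1293.1140 m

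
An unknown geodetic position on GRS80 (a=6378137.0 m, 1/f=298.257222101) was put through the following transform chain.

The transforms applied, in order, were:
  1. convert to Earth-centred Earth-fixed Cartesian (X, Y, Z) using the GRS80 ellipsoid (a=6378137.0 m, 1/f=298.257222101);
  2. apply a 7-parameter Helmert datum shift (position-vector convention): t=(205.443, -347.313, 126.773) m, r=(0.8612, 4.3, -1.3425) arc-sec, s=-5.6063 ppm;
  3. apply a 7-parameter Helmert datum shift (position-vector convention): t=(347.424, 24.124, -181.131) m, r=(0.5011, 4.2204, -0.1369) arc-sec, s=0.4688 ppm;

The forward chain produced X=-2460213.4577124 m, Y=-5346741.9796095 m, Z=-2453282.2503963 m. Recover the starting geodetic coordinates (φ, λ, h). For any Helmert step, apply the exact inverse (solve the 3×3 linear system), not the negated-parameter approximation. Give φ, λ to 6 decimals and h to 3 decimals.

start: X=-2460213.4577, Y=-5346741.9796, Z=-2453282.2504 m
→ Helmert⁻¹: X=-2460505.9857, Y=-5346771.1898, Z=-2453137.3245
→ Helmert⁻¹: X=-2460639.2819, Y=-5346480.1090, Z=-2453306.8256
→ geod (Bowring, a=6378137.000): φ=-22.76510700°, λ=-114.71356000°, h=1429.0960 m

φ=-22.765107°, λ=-114.713560°, h=1429.096 m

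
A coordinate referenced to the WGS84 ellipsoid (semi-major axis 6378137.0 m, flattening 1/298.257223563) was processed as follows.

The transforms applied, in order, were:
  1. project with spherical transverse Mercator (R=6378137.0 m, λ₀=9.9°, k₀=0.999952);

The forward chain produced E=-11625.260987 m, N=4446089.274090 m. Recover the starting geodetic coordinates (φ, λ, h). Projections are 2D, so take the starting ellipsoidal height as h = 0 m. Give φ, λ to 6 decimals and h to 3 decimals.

φ=39.941737°, λ=9.763784°, h=0.000 m

start: E=-11625.2610, N=4446089.2741 m
→ tm⁻¹: φ=39.94173700°, λ=9.76378400°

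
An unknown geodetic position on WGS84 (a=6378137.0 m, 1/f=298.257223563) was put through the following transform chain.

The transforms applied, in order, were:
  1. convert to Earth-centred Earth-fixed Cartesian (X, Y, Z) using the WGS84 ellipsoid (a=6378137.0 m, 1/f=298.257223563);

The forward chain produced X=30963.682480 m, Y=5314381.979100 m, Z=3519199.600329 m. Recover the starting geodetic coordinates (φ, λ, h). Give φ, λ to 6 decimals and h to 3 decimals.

start: X=30963.6825, Y=5314381.9791, Z=3519199.6003 m
→ geod (Bowring, a=6378137.000): φ=33.68952000°, λ=89.66617600°, h=2444.1110 m

φ=33.689520°, λ=89.666176°, h=2444.111 m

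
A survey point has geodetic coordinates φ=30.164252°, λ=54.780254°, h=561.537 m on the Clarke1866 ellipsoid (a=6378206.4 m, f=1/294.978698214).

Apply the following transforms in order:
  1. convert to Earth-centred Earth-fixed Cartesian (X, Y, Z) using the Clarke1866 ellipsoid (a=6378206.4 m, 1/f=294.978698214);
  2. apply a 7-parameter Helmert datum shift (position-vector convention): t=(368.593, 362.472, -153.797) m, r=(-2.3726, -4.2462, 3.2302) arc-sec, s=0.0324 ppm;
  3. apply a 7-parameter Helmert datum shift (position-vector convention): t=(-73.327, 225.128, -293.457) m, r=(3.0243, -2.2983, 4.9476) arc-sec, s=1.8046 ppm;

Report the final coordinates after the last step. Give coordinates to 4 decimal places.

X=3183324.7622 m, Y=4510032.3669 m, Z=3185911.5786 m

start: φ=30.164252°, λ=54.780254°, h=561.537 m
→ ECEF (a=6378206.400, f=1/294.978698214): X=3183303.5339, Y=4509320.3331, Z=3186237.7212
→ Helmert 7p (PV): X=3183536.0196, Y=4509769.4535, Z=3186097.6901
→ Helmert 7p (PV): X=3183324.7622, Y=4510032.3669, Z=3185911.5786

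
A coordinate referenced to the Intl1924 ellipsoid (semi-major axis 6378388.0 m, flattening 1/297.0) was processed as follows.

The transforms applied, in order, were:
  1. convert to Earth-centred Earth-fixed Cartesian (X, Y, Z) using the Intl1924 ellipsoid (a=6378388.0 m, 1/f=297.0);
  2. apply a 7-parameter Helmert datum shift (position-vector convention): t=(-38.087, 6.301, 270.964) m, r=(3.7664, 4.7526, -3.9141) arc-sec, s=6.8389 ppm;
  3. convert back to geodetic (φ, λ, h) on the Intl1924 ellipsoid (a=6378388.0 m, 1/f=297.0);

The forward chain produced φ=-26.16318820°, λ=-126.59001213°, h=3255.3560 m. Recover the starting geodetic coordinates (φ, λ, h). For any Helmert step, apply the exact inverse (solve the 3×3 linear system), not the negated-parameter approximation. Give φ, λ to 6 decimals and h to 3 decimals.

φ=-26.165400°, λ=-126.587760°, h=3315.367 m

start: φ=-26.163188°, λ=-126.590012°, h=3255.356 m
→ ECEF (a=6378388.000, f=1/297.0): X=-3416482.6834, Y=-4601973.5938, Z=-2796773.8505
→ Helmert⁻¹: X=-3416269.4558, Y=-4602064.3236, Z=-2797020.3673
→ geod (Bowring, a=6378388.000): φ=-26.16540000°, λ=-126.58776000°, h=3315.3670 m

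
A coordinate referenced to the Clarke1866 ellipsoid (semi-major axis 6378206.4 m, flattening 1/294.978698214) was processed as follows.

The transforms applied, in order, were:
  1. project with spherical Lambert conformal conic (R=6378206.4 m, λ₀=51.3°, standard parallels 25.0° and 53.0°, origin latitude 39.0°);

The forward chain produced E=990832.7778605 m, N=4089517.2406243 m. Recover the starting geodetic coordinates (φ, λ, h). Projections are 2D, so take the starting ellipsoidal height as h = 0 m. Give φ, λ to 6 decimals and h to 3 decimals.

φ=73.027548°, λ=76.335740°, h=0.000 m

start: E=990832.7779, N=4089517.2406 m
→ lcc⁻¹: φ=73.02754800°, λ=76.33574000°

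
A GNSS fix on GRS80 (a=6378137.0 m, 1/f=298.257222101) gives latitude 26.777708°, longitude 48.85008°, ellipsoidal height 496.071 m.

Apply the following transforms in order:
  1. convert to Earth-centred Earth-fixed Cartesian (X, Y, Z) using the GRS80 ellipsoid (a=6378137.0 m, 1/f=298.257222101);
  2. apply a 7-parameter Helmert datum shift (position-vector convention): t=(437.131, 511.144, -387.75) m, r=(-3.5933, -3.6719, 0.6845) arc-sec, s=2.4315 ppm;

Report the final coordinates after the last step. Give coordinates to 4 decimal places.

X=3750153.2453 m, Y=4291475.6257 m, Z=2856082.8320 m

start: φ=26.777708°, λ=48.850080°, h=496.071 m
→ ECEF (a=6378137.000, f=1/298.257222101): X=3749772.0870, Y=4290891.8424, Z=2856471.6343
→ Helmert 7p (PV): X=3750153.2453, Y=4291475.6257, Z=2856082.8320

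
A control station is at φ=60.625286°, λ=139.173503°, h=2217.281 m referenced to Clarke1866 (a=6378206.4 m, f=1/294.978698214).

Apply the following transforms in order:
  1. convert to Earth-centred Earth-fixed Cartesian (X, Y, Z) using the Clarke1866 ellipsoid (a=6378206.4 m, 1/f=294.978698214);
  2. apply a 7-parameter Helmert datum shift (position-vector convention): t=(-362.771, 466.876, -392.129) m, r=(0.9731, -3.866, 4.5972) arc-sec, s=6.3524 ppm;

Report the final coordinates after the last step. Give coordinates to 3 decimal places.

X=-2374872.129 m, Y=2051797.228 m, Z=5536324.789 m

start: φ=60.625286°, λ=139.173503°, h=2217.281 m
→ ECEF (a=6378206.400, f=1/294.978698214): X=-2374344.7789, Y=2051396.3611, Z=5536716.5709
→ Helmert 7p (PV): X=-2374872.1290, Y=2051797.2281, Z=5536324.7889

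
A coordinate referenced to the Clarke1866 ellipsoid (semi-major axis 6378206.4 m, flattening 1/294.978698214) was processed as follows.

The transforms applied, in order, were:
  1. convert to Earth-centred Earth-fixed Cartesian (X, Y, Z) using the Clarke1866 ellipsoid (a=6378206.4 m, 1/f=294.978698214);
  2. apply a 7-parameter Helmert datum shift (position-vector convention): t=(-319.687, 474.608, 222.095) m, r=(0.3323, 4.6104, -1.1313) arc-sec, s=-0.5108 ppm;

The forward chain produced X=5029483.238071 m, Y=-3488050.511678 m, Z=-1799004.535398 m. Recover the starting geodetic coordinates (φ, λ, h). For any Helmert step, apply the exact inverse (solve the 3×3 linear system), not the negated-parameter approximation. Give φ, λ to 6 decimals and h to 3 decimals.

φ=-16.484325°, λ=-34.743546°, h=3645.086 m

start: X=5029483.2381, Y=-3488050.5117, Z=-1799004.5354 m
→ Helmert⁻¹: X=5029864.8411, Y=-3488502.2128, Z=-1799109.5026
→ geod (Bowring, a=6378206.400): φ=-16.48432500°, λ=-34.74354600°, h=3645.0860 m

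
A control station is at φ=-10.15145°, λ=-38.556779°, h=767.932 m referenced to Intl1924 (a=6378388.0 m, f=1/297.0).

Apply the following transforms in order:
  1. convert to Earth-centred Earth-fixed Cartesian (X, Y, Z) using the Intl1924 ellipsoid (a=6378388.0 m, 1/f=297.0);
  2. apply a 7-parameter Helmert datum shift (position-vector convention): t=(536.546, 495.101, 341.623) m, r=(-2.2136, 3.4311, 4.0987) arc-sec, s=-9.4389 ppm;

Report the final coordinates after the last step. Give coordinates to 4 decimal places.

start: φ=-10.151450°, λ=-38.556779°, h=767.932 m
→ ECEF (a=6378388.000, f=1/297.0): X=4910861.9451, Y=-3914227.9791, Z=-1116889.7915
→ Helmert 7p (PV): X=4911411.3384, Y=-3913610.3351, Z=-1116577.3085

X=4911411.3384 m, Y=-3913610.3351 m, Z=-1116577.3085 m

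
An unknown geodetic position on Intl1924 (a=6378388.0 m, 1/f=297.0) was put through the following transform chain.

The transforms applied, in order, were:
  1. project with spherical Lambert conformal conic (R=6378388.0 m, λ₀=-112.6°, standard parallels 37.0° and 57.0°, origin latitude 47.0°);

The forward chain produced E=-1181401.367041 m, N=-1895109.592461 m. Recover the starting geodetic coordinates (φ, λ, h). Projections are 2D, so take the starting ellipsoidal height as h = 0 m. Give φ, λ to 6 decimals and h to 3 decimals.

start: E=-1181401.3670, N=-1895109.5925 m
→ lcc⁻¹: φ=29.18103800°, λ=-124.43179900°

φ=29.181038°, λ=-124.431799°, h=0.000 m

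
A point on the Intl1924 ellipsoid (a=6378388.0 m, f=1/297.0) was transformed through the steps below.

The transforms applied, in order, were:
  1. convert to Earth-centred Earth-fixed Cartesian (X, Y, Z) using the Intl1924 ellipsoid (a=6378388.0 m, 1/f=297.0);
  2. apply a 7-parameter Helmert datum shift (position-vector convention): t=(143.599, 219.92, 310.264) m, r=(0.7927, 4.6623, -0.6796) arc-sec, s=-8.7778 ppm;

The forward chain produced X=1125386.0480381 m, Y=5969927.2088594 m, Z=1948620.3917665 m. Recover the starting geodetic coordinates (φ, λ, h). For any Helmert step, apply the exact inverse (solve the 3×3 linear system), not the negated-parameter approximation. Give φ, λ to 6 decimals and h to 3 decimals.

φ=17.894666°, λ=79.326054°, h=3295.249 m

start: X=1125386.0480, Y=5969927.2089, Z=1948620.3918 m
→ Helmert⁻¹: X=1125188.6181, Y=5969770.8851, Z=1948329.7204
→ geod (Bowring, a=6378388.000): φ=17.89466600°, λ=79.32605400°, h=3295.2490 m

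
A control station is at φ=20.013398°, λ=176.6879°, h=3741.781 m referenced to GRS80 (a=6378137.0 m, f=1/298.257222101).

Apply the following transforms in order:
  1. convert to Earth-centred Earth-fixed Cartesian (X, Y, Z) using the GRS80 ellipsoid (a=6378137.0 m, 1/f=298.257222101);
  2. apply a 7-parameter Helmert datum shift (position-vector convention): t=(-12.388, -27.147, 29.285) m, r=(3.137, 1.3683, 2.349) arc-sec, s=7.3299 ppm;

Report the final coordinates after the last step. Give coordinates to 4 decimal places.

X=-5988870.3461 m, Y=346456.5999 m, Z=2170461.2764 m

start: φ=20.013398°, λ=176.687900°, h=3741.781 m
→ ECEF (a=6378137.000, f=1/298.257222101): X=-5988824.5113, Y=346582.4179, Z=2170371.0833
→ Helmert 7p (PV): X=-5988870.3461, Y=346456.5999, Z=2170461.2764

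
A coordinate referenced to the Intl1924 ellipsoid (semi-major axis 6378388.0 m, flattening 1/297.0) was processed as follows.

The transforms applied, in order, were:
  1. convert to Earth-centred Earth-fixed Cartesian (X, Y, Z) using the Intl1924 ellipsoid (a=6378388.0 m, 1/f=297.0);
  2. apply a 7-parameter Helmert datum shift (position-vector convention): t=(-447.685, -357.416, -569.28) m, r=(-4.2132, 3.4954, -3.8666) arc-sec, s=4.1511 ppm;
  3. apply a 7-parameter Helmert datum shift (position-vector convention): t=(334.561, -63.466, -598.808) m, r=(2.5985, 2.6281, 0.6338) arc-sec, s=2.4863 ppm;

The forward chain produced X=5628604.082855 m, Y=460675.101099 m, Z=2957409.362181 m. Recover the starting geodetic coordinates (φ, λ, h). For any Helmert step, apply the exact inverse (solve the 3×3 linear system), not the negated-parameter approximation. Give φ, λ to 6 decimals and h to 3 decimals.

start: X=5628604.0829, Y=460675.1011, Z=2957409.3622 m
→ Helmert⁻¹: X=5628219.2542, Y=460757.3928, Z=2958066.7225
→ Helmert⁻¹: X=5628584.7903, Y=461157.9716, Z=2958728.5236
→ geod (Bowring, a=6378388.000): φ=27.80943100°, λ=4.68386300°, h=1811.0590 m

φ=27.809431°, λ=4.683863°, h=1811.059 m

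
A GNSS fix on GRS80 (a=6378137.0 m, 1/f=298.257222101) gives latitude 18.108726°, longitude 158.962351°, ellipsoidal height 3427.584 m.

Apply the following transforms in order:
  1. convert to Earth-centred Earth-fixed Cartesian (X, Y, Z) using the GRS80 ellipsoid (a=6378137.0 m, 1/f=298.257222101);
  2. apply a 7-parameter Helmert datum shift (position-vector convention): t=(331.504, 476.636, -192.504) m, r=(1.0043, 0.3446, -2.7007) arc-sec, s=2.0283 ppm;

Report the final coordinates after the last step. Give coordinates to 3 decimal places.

X=-5662658.416 m, Y=2178642.124 m, Z=1970722.786 m

start: φ=18.108726°, λ=158.962351°, h=3427.584 m
→ ECEF (a=6378137.000, f=1/298.257222101): X=-5663010.2454, Y=2178096.5181, Z=1970891.2267
→ Helmert 7p (PV): X=-5662658.4163, Y=2178642.1237, Z=1970722.7864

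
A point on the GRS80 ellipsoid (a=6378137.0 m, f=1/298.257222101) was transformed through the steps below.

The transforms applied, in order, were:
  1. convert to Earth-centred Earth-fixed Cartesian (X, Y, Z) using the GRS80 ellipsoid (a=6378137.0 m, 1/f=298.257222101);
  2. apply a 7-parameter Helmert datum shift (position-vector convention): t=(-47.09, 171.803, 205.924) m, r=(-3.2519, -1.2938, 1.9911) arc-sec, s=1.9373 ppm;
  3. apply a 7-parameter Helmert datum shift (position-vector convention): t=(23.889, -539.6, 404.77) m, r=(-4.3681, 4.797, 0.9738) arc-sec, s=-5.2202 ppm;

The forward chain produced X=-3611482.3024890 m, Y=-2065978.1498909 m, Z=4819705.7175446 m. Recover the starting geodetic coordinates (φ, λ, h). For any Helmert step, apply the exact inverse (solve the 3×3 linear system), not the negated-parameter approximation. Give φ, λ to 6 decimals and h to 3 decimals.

φ=49.383427°, λ=-150.231423°, h=719.967 m

start: X=-3611482.3025, Y=-2065978.1499, Z=4819705.7175 m
→ Helmert⁻¹: X=-3611646.8737, Y=-2065534.3378, Z=4819198.3690
→ Helmert⁻¹: X=-3611582.5008, Y=-2065743.2501, Z=4818973.1951
→ geod (Bowring, a=6378137.000): φ=49.38342700°, λ=-150.23142300°, h=719.9670 m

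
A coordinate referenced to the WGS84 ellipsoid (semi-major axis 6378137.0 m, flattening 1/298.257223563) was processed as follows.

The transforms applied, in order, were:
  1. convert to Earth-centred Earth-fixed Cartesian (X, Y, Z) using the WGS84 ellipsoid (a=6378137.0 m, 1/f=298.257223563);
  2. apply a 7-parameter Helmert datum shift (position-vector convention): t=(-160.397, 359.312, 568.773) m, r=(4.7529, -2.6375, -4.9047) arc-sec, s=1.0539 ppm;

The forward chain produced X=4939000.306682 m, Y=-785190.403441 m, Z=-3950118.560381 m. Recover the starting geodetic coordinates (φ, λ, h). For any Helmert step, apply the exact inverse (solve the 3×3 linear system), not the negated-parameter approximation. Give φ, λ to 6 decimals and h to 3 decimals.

φ=-38.494431°, λ=-9.036686°, h=3506.614 m

start: X=4939000.3067, Y=-785190.4034, Z=-3950118.5604 m
→ Helmert⁻¹: X=4939123.6592, Y=-785522.4773, Z=-3950728.2256
→ geod (Bowring, a=6378137.000): φ=-38.49443100°, λ=-9.03668600°, h=3506.6140 m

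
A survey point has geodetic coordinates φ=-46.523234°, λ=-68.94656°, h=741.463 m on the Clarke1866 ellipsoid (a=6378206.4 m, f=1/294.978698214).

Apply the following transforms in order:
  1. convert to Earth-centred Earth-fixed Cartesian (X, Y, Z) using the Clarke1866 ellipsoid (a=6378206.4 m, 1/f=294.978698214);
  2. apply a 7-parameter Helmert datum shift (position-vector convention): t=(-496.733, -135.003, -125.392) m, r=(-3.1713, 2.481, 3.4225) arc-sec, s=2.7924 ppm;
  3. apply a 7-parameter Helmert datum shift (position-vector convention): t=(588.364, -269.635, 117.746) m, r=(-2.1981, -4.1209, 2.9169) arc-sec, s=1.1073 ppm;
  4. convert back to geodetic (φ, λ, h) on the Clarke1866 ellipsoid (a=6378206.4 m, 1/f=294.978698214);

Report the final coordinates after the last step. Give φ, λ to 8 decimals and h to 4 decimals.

φ=-46.51904602°, λ=-68.94569495°, h=1053.7649 m

start: φ=-46.523234°, λ=-68.946560°, h=741.463 m
→ ECEF (a=6378206.400, f=1/294.978698214): X=1579551.4547, Y=-4103428.5489, Z=-4605791.9922
→ Helmert 7p (PV): X=1579071.8201, Y=-4103619.6149, Z=-4605886.1547
→ Helmert 7p (PV): X=1579811.9838, Y=-4103920.5469, Z=-4605698.2299
→ geod (Bowring, a=6378206.400): φ=-46.51904602°, λ=-68.94569495°, h=1053.7649 m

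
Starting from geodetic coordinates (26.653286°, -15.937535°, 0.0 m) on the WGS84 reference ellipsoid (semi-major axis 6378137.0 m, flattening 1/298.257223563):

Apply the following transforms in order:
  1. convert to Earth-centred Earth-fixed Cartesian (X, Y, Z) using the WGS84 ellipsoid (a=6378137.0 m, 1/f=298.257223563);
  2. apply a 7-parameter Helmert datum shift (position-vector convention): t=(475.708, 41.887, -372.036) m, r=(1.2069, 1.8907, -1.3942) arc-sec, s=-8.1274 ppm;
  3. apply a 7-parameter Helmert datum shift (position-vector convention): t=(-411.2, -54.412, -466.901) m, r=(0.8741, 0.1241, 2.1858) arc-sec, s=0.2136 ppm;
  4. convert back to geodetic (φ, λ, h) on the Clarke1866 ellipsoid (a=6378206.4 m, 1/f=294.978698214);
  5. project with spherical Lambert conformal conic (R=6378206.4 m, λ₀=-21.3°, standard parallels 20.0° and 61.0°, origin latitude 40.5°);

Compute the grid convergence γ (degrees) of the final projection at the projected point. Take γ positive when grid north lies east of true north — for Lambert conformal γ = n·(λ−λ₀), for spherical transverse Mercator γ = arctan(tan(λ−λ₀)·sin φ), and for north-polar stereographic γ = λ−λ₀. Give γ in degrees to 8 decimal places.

start: φ=26.653286°, λ=-15.937535°, h=0.000 m
→ ECEF (a=6378137.000, f=1/298.257223563): X=5484962.1769, Y=-1566318.1223, Z=2843933.9420
→ Helmert 7p (PV): X=5485408.7877, Y=-1566317.2196, Z=2843479.3506
→ Helmert 7p (PV): X=5485017.0685, Y=-1566325.8870, Z=2843003.1190
→ geod (Bowring, a=6378206.400): φ=26.64727300°, λ=-15.93745860°, h=-390.0976 m
→ into lcc (λ₀=-21.3°): φ=26.64727300°, λ−λ₀=5.36254140°
convergence γ = 3.56306990°

3.56306990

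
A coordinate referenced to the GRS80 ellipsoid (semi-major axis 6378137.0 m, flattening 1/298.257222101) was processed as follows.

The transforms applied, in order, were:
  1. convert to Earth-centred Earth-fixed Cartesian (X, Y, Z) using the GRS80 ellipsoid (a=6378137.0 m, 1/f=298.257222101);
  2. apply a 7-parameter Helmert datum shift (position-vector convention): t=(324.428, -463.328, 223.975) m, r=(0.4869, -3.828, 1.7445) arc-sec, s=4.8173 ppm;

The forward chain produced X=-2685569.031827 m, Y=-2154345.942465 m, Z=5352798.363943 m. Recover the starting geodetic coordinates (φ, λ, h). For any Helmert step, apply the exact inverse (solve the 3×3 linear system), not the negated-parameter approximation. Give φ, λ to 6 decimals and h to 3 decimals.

start: X=-2685569.0318, Y=-2154345.9425, Z=5352798.3639 m
→ Helmert⁻¹: X=-2685799.4002, Y=-2153836.8881, Z=5352603.5332
→ geod (Bowring, a=6378137.000): φ=57.42602700°, λ=-141.27264900°, h=1200.6490 m

φ=57.426027°, λ=-141.272649°, h=1200.649 m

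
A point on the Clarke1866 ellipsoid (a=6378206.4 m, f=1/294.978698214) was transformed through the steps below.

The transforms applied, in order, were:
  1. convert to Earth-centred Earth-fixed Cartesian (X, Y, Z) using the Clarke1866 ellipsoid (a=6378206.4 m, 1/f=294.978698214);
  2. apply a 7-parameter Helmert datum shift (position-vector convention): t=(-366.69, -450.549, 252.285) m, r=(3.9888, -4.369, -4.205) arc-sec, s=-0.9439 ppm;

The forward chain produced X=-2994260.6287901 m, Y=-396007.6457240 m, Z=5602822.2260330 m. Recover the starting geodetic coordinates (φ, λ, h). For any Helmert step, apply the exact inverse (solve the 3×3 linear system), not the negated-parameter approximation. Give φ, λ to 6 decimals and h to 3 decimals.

start: X=-2994260.6288, Y=-396007.6457, Z=5602822.2260 m
→ Helmert⁻¹: X=-2993770.0292, Y=-395510.1570, Z=5602646.2903
→ geod (Bowring, a=6378206.400): φ=61.83781800°, λ=-172.47417500°, h=3214.9190 m

φ=61.837818°, λ=-172.474175°, h=3214.919 m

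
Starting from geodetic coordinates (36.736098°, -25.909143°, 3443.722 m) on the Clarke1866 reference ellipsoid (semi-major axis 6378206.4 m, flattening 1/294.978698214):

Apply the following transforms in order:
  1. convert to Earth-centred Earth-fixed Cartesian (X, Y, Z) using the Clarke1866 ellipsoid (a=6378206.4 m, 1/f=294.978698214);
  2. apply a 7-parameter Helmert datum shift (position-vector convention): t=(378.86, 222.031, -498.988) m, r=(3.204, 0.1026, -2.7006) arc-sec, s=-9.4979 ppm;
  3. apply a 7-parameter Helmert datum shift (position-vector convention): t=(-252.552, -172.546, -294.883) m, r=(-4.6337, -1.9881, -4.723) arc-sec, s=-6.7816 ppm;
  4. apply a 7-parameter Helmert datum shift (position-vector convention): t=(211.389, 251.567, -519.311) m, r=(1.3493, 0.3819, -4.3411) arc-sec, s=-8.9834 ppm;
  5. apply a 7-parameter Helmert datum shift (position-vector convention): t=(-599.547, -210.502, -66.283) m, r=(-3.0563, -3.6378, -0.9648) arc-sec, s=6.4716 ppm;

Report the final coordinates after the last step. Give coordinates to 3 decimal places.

start: φ=36.736098°, λ=-25.909143°, h=3443.722 m
→ ECEF (a=6378206.400, f=1/294.978698214): X=4605781.7977, Y=-2237355.8107, Z=3795831.2527
→ Helmert 7p (PV): X=4606089.5074, Y=-2237231.7936, Z=3795259.1678
→ Helmert 7p (PV): X=4605717.9108, Y=-2237409.3768, Z=3795033.2014
→ Helmert 7p (PV): X=4605847.8626, Y=-2237259.4678, Z=3794456.6346
→ Helmert 7p (PV): X=4605200.7364, Y=-2237449.7682, Z=3794529.2901

X=4605200.736 m, Y=-2237449.768 m, Z=3794529.290 m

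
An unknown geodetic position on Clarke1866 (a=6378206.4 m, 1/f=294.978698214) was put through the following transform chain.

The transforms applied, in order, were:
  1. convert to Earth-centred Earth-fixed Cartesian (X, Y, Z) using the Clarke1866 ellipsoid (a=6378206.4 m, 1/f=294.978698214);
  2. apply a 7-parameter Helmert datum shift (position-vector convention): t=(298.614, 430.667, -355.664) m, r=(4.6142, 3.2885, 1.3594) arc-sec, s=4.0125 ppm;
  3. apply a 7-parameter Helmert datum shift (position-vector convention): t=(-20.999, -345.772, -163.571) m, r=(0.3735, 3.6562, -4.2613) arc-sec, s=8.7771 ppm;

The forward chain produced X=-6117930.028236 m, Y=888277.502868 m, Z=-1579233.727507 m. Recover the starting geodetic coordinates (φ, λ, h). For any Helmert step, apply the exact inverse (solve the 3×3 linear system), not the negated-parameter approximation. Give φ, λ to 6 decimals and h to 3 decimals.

start: X=-6117930.0282, Y=888277.5029, Z=-1579233.7275 m
→ Helmert⁻¹: X=-6117845.6958, Y=888486.2251, Z=-1579166.3493
→ Helmert⁻¹: X=-6118088.7352, Y=888056.9955, Z=-1578921.7577
→ geod (Bowring, a=6378206.400): φ=-14.42047400°, λ=171.74104500°, h=3770.4120 m

φ=-14.420474°, λ=171.741045°, h=3770.412 m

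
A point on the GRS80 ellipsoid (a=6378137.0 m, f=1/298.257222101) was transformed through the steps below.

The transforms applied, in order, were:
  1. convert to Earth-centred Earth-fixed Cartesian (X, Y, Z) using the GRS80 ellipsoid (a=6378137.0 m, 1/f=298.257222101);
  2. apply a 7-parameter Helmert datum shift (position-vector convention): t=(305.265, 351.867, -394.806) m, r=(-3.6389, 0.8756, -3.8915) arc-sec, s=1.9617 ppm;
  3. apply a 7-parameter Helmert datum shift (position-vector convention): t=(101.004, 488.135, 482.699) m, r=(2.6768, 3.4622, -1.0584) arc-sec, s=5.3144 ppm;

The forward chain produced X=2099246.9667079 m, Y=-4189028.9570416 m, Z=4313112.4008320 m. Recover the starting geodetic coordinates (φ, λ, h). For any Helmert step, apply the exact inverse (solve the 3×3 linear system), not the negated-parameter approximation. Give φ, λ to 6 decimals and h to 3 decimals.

φ=42.817767°, λ=-63.391958°, h=505.748 m

start: X=2099246.9667, Y=-4189028.9570, Z=4313112.4008 m
→ Helmert⁻¹: X=2099083.9146, Y=-4189428.0884, Z=4312696.3848
→ Helmert⁻¹: X=2098835.2707, Y=-4189808.2284, Z=4313017.7233
→ geod (Bowring, a=6378137.000): φ=42.81776700°, λ=-63.39195800°, h=505.7480 m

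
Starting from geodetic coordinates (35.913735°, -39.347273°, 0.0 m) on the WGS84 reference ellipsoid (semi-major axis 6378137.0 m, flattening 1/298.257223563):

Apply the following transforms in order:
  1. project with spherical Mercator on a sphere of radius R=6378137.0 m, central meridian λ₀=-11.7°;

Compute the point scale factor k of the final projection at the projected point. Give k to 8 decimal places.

start: φ=35.913735°, λ=-39.347273°, h=0.000 m
→ into merc (λ₀=-11.7°): φ=35.91373500°, λ−λ₀=-27.64727300°
scale k = 1.23471873

1.23471873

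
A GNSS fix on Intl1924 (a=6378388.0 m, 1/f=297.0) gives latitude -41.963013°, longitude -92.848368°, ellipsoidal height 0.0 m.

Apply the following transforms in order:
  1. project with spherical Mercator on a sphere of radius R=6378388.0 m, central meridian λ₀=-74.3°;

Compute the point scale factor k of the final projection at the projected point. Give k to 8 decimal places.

1.34485131

start: φ=-41.963013°, λ=-92.848368°, h=0.000 m
→ into merc (λ₀=-74.3°): φ=-41.96301300°, λ−λ₀=-18.54836800°
scale k = 1.34485131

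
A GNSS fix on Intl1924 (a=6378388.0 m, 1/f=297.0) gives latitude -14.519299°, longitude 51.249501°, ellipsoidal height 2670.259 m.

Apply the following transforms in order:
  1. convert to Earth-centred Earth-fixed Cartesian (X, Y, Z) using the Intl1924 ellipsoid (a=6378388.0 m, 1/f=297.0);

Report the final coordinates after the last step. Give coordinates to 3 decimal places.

X=3867355.796 m, Y=4818539.486 m, Z=-1589355.633 m

start: φ=-14.519299°, λ=51.249501°, h=2670.259 m
→ ECEF (a=6378388.000, f=1/297.0): X=3867355.7965, Y=4818539.4859, Z=-1589355.6329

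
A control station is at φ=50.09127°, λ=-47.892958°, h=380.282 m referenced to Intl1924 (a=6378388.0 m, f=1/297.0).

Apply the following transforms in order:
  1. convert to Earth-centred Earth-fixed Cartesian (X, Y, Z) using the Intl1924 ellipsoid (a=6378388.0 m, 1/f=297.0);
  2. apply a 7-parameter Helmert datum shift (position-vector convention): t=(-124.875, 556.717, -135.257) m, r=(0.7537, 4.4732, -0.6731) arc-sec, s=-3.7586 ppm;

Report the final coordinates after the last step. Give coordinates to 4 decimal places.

X=2749433.2460 m, Y=-3041608.6998 m, Z=4869469.4155 m

start: φ=50.091270°, λ=-47.892958°, h=380.282 m
→ ECEF (a=6378388.000, f=1/297.0): X=2749472.7754, Y=-3042150.0848, Z=4869693.7185
→ Helmert 7p (PV): X=2749433.2460, Y=-3041608.6998, Z=4869469.4155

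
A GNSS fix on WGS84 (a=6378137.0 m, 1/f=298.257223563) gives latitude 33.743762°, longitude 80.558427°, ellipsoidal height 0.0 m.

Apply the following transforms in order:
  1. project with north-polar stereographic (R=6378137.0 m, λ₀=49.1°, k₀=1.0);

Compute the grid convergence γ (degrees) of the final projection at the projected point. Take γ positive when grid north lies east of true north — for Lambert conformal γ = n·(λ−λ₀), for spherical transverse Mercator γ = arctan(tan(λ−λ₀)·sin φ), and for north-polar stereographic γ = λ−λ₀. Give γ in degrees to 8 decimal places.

31.45842700

start: φ=33.743762°, λ=80.558427°, h=0.000 m
→ into stereo (λ₀=49.1°): φ=33.74376200°, λ−λ₀=31.45842700°
convergence γ = 31.45842700°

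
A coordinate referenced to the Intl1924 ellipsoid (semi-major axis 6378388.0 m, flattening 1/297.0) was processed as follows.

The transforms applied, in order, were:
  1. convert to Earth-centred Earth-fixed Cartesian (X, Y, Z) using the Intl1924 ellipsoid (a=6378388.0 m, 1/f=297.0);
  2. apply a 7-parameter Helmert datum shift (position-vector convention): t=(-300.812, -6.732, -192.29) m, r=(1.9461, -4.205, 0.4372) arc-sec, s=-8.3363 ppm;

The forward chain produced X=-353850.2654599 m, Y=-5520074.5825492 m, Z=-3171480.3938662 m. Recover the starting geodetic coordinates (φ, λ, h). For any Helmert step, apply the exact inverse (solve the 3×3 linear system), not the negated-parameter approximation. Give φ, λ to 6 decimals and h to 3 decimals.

start: X=-353850.2655, Y=-5520074.5825, Z=-3171480.3939 m
→ Helmert⁻¹: X=-353628.7518, Y=-5520143.0390, Z=-3171255.2493
→ geod (Bowring, a=6378388.000): φ=-29.99316100°, λ=-93.66544600°, h=2985.4270 m

φ=-29.993161°, λ=-93.665446°, h=2985.427 m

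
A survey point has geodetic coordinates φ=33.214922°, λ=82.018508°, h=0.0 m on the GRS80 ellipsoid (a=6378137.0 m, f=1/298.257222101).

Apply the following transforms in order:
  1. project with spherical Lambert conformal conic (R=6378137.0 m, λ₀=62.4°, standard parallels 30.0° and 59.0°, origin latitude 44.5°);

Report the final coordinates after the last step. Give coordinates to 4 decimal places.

E=1787366.5091 m, N=-1006913.3187 m

start: φ=33.214922°, λ=82.018508°, h=0.000 m
→ lcc (R=6378137.0, λ₀=62.4°): E=1787366.5091, N=-1006913.3187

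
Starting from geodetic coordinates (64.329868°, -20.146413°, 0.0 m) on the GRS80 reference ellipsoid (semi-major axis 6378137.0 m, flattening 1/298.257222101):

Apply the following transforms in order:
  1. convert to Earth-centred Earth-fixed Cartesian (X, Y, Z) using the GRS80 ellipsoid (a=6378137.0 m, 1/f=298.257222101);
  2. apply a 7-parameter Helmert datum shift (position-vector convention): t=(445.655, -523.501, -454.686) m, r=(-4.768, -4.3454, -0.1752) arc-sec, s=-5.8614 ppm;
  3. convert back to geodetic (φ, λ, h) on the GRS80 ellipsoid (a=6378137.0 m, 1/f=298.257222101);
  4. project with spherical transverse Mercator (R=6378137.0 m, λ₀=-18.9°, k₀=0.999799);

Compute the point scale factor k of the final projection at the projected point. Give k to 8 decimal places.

start: φ=64.329868°, λ=-20.146413°, h=0.000 m
→ ECEF (a=6378137.000, f=1/298.257222101): X=2600973.6094, Y=-954210.9873, Z=5725740.2075
→ Helmert 7p (PV): X=2601282.5845, Y=-954598.7495, Z=5725328.8126
→ geod (Bowring, a=6378137.000): φ=64.32484431°, λ=-20.15173997°, h=-187.2524 m
→ into tm (λ₀=-18.9°): φ=64.32484431°, λ−λ₀=-1.25173997°
scale k = 0.99984379

0.99984379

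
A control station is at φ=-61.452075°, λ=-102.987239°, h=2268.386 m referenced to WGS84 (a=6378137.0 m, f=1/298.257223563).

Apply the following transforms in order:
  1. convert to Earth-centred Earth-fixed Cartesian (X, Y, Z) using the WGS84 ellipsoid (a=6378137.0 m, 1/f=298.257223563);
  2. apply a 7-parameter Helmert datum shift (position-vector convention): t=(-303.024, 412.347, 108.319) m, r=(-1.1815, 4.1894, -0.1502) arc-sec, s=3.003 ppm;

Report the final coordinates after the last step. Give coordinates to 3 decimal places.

X=-687445.704 m, Y=-2978487.392 m, Z=-5581461.323 m

start: φ=-61.452075°, λ=-102.987239°, h=2268.386 m
→ ECEF (a=6378137.000, f=1/298.257223563): X=-687025.0810, Y=-2978859.3220, Z=-5581583.8977
→ Helmert 7p (PV): X=-687445.7040, Y=-2978487.3920, Z=-5581461.3230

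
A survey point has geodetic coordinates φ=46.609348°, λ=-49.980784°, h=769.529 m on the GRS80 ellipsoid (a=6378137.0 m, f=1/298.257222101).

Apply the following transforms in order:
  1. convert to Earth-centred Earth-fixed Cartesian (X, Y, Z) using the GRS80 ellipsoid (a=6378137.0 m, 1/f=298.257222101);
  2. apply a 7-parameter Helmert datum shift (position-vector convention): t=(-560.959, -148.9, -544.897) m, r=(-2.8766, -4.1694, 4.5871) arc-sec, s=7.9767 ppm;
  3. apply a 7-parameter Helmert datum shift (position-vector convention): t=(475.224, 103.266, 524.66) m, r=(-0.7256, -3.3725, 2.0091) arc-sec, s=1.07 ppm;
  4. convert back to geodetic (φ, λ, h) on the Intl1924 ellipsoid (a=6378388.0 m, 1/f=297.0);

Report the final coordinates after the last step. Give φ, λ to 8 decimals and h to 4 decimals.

φ=46.61228638°, λ=-49.98120139°, h=596.5320 m

start: φ=46.609348°, λ=-49.980784°, h=769.529 m
→ ECEF (a=6378137.000, f=1/298.257222101): X=2822885.6385, Y=-3361893.6285, Z=4612598.3832
→ Helmert 7p (PV): X=2822328.7232, Y=-3361942.2384, Z=4612194.2271
→ Helmert 7p (PV): X=2822764.3027, Y=-3361798.8543, Z=4612781.7949
→ geod (Bowring, a=6378388.000): φ=46.61228638°, λ=-49.98120139°, h=596.5320 m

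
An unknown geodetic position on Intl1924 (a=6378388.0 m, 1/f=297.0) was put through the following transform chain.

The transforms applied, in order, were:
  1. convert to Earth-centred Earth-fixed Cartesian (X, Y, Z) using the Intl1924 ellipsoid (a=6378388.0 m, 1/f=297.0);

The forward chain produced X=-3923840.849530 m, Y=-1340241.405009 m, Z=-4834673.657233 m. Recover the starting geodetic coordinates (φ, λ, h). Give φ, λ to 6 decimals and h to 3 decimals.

φ=-49.573026°, λ=-161.141698°, h=3223.295 m

start: X=-3923840.8495, Y=-1340241.4050, Z=-4834673.6572 m
→ geod (Bowring, a=6378388.000): φ=-49.57302600°, λ=-161.14169800°, h=3223.2950 m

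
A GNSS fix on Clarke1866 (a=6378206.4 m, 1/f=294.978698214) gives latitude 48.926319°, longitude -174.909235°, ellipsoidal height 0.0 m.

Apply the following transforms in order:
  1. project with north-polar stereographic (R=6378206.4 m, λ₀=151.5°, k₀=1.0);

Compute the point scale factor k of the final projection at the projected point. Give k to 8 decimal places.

1.14033844

start: φ=48.926319°, λ=-174.909235°, h=0.000 m
→ into stereo (λ₀=151.5°): φ=48.92631900°, λ−λ₀=33.59076500°
scale k = 1.14033844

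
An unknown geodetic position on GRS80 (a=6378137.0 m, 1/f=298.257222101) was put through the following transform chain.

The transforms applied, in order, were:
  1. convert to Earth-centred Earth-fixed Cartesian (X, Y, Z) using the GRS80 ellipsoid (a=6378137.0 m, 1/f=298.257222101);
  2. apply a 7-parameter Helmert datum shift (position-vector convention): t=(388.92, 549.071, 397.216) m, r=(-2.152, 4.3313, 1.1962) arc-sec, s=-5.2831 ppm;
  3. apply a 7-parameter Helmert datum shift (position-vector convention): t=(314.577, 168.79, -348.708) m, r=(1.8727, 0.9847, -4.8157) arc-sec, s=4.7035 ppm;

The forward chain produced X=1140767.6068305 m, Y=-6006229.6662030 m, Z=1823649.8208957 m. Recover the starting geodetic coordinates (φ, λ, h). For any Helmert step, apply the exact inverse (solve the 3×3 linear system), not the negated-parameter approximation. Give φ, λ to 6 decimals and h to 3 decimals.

φ=16.713462°, λ=-79.253027°, h=3957.672 m

start: X=1140767.6068, Y=-6006229.6662, Z=1823649.8209 m
→ Helmert⁻¹: X=1140579.1885, Y=-6006327.0152, Z=1824049.9269
→ Helmert⁻¹: X=1140123.1623, Y=-6006933.4595, Z=1823623.6152
→ geod (Bowring, a=6378137.000): φ=16.71346200°, λ=-79.25302700°, h=3957.6720 m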